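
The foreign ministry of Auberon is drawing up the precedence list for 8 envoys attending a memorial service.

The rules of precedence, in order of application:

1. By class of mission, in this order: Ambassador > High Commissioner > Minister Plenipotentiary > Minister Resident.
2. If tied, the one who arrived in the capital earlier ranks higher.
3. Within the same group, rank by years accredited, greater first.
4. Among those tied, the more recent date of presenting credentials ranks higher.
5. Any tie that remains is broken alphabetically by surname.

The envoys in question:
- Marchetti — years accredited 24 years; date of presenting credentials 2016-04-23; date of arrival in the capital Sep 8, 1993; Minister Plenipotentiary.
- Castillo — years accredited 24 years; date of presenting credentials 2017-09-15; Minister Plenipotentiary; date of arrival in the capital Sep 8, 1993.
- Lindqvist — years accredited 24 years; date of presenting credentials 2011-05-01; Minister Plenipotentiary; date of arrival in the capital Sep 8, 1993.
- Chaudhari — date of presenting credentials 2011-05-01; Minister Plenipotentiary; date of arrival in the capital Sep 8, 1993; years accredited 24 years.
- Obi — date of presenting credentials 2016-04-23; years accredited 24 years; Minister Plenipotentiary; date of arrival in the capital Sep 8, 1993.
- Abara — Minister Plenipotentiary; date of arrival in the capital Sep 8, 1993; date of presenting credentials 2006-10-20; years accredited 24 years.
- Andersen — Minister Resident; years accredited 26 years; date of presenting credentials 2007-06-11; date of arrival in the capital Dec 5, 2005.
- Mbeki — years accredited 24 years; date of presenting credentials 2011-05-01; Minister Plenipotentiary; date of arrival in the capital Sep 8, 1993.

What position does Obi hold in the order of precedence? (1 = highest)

3

By class of mission: Castillo, Marchetti, Obi, Chaudhari, Lindqvist, Mbeki and Abara (Minister Plenipotentiary); then Andersen (Minister Resident).
Castillo, Marchetti, Obi, Chaudhari, Lindqvist, Mbeki and Abara all have date of arrival in the capital Sep 8, 1993, so the next rule applies.
Castillo, Marchetti, Obi, Chaudhari, Lindqvist, Mbeki and Abara all have years accredited 24 years, so the next rule applies.
Among Castillo, Marchetti, Obi, Chaudhari, Lindqvist, Mbeki and Abara, by date of presenting credentials (later first): Castillo (2017-09-15) before Marchetti and Obi (2016-04-23) before Chaudhari, Lindqvist and Mbeki (2011-05-01) before Abara (2006-10-20).
Among Marchetti and Obi, alphabetically by surname: Marchetti before Obi.
Among Chaudhari, Lindqvist and Mbeki, alphabetically by surname: Chaudhari before Lindqvist before Mbeki.
Order: Castillo, Marchetti, Obi, Chaudhari, Lindqvist, Mbeki, Abara, Andersen. So position 3.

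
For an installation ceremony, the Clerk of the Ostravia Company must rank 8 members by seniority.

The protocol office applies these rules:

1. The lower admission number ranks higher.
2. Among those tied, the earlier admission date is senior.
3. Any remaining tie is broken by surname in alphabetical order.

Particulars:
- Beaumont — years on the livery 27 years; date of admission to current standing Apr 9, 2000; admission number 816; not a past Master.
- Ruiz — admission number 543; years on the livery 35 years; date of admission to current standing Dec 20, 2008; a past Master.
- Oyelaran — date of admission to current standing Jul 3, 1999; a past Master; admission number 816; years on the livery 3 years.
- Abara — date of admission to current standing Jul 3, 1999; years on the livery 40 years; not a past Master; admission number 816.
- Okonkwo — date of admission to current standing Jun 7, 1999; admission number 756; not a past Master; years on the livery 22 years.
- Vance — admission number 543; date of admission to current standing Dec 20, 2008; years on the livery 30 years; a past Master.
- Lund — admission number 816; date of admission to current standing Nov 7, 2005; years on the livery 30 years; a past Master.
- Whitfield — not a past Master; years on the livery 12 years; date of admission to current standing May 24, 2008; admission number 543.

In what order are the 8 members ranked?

Whitfield, Ruiz, Vance, Okonkwo, Abara, Oyelaran, Beaumont, Lund

By admission number (lower first): Whitfield, Ruiz and Vance (each 543); then Okonkwo (756); then Abara, Oyelaran, Beaumont and Lund (each 816).
Among Whitfield, Ruiz and Vance, by date of admission to current standing (earlier first): Whitfield (May 24, 2008) before Ruiz and Vance (Dec 20, 2008).
Among Ruiz and Vance, alphabetically by surname: Ruiz before Vance.
Among Abara, Oyelaran, Beaumont and Lund, by date of admission to current standing (earlier first): Abara and Oyelaran (Jul 3, 1999) before Beaumont (Apr 9, 2000) before Lund (Nov 7, 2005).
Among Abara and Oyelaran, alphabetically by surname: Abara before Oyelaran.
Full order: Whitfield, Ruiz, Vance, Okonkwo, Abara, Oyelaran, Beaumont, Lund.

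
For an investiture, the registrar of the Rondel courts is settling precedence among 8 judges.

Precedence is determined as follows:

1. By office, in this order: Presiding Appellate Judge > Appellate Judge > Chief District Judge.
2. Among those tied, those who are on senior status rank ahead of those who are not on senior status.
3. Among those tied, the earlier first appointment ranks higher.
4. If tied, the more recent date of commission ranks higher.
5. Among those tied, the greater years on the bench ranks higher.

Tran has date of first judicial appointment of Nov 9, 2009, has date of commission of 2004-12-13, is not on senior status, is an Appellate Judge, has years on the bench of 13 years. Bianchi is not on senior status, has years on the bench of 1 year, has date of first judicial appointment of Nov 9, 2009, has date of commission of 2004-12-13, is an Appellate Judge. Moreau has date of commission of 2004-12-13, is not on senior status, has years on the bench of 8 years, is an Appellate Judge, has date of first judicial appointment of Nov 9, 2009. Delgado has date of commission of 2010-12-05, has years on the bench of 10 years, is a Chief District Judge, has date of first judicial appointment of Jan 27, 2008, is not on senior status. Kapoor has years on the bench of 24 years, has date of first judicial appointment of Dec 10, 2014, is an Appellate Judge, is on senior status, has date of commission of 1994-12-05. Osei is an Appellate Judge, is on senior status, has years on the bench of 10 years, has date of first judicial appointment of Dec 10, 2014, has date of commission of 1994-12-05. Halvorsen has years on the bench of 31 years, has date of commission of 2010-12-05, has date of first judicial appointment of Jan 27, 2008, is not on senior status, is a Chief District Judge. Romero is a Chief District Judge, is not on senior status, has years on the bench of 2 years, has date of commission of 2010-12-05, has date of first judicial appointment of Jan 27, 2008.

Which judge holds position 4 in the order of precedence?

By office: Kapoor, Osei, Tran, Moreau and Bianchi (Appellate Judge); then Halvorsen, Delgado and Romero (Chief District Judge).
Among Kapoor, Osei, Tran, Moreau and Bianchi, on senior status before not on senior status: Kapoor and Osei (on senior status) before Tran, Moreau and Bianchi (not on senior status).
Kapoor and Osei both have date of first judicial appointment Dec 10, 2014, so the next rule applies.
Kapoor and Osei both have date of commission 1994-12-05, so the next rule applies.
Among Kapoor and Osei, by years on the bench (higher first): Kapoor (24 years) before Osei (10 years).
Tran, Moreau and Bianchi all have date of first judicial appointment Nov 9, 2009, so the next rule applies.
Tran, Moreau and Bianchi all have date of commission 2004-12-13, so the next rule applies.
Among Tran, Moreau and Bianchi, by years on the bench (higher first): Tran (13 years) before Moreau (8 years) before Bianchi (1 year).
Halvorsen, Delgado and Romero are each not on senior status, so the next rule applies.
Halvorsen, Delgado and Romero all have date of first judicial appointment Jan 27, 2008, so the next rule applies.
Halvorsen, Delgado and Romero all have date of commission 2010-12-05, so the next rule applies.
Among Halvorsen, Delgado and Romero, by years on the bench (higher first): Halvorsen (31 years) before Delgado (10 years) before Romero (2 years).
Order: Kapoor, Osei, Tran, Moreau, Bianchi, Halvorsen, Delgado, Romero.

Moreau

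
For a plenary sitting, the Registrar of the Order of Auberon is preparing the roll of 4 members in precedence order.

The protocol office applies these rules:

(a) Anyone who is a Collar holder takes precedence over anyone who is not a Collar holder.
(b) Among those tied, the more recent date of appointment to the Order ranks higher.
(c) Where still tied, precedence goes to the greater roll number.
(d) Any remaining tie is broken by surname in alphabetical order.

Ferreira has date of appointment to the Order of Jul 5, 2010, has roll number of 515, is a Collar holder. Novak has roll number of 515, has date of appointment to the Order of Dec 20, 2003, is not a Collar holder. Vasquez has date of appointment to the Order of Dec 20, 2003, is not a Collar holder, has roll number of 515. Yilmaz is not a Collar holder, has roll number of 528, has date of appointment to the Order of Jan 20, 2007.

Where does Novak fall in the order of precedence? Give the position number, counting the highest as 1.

3

By the first rule: Ferreira (a Collar holder); then Yilmaz, Novak and Vasquez (each not a Collar holder).
Among Yilmaz, Novak and Vasquez, by date of appointment to the Order (later first): Yilmaz (Jan 20, 2007) before Novak and Vasquez (Dec 20, 2003).
Novak and Vasquez both have roll number 515, so the next rule applies.
Among Novak and Vasquez, alphabetically by surname: Novak before Vasquez.
Order: Ferreira, Yilmaz, Novak, Vasquez. So position 3.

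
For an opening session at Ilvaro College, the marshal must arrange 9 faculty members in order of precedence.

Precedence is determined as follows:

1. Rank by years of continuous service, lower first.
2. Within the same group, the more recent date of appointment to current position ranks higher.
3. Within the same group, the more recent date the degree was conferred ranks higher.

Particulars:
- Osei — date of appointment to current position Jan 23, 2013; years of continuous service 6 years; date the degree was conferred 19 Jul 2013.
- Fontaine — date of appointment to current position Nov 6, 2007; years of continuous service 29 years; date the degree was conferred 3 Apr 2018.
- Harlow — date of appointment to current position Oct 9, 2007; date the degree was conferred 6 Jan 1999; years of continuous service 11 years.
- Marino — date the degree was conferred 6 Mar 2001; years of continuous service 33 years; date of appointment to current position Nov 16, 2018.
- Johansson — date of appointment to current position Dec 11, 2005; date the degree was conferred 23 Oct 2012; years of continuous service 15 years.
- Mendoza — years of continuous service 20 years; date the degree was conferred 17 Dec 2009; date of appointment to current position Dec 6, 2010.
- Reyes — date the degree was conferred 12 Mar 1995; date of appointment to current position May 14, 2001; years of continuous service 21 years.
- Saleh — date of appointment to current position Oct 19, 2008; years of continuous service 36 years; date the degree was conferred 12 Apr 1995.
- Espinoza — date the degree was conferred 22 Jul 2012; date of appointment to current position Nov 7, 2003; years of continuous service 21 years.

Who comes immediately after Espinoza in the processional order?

By years of continuous service (lower first): Osei (6 years); then Harlow (11 years); then Johansson (15 years); then Mendoza (20 years); then Espinoza and Reyes (both 21 years); then Fontaine (29 years); then Marino (33 years); then Saleh (36 years).
Among Espinoza and Reyes, by date of appointment to current position (later first): Espinoza (Nov 7, 2003) before Reyes (May 14, 2001).
Order: Osei, Harlow, Johansson, Mendoza, Espinoza, Reyes, Fontaine, Marino, Saleh.

Reyes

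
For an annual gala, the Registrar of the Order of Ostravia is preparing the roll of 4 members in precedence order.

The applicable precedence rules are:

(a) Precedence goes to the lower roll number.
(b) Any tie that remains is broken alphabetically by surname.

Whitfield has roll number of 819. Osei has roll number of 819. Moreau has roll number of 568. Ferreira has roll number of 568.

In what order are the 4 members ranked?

Ferreira, Moreau, Osei, Whitfield

By roll number (lower first): Ferreira and Moreau (both 568); then Osei and Whitfield (both 819).
Among Ferreira and Moreau, alphabetically by surname: Ferreira before Moreau.
Among Osei and Whitfield, alphabetically by surname: Osei before Whitfield.
Full order: Ferreira, Moreau, Osei, Whitfield.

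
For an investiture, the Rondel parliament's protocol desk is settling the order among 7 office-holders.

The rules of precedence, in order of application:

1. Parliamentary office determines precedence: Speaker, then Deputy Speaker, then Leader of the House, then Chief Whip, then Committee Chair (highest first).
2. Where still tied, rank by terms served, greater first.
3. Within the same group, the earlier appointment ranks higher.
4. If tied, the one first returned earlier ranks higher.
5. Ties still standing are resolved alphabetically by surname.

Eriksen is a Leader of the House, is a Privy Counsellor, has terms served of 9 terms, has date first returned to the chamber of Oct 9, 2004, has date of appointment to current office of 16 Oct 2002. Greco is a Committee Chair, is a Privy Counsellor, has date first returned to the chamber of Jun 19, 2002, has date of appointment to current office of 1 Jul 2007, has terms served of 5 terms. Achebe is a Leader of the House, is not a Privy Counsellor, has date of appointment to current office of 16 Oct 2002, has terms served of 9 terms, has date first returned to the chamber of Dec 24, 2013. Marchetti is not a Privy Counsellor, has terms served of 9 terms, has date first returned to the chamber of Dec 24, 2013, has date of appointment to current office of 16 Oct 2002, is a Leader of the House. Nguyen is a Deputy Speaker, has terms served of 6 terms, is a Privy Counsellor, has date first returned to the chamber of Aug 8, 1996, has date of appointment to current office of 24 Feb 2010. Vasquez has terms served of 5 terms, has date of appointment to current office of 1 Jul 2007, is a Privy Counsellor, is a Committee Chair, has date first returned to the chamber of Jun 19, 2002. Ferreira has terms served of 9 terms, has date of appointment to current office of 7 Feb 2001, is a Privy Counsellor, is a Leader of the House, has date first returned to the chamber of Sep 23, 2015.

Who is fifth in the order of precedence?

Marchetti

By parliamentary office: Nguyen (Deputy Speaker); then Ferreira, Eriksen, Achebe and Marchetti (Leader of the House); then Greco and Vasquez (Committee Chair).
Ferreira, Eriksen, Achebe and Marchetti all have terms served 9 terms, so the next rule applies.
Among Ferreira, Eriksen, Achebe and Marchetti, by date of appointment to current office (earlier first): Ferreira (7 Feb 2001) before Eriksen, Achebe and Marchetti (16 Oct 2002).
Among Eriksen, Achebe and Marchetti, by date first returned to the chamber (earlier first): Eriksen (Oct 9, 2004) before Achebe and Marchetti (Dec 24, 2013).
Among Achebe and Marchetti, alphabetically by surname: Achebe before Marchetti.
Greco and Vasquez both have terms served 5 terms, so the next rule applies.
Greco and Vasquez both have date of appointment to current office 1 Jul 2007, so the next rule applies.
Greco and Vasquez both have date first returned to the chamber Jun 19, 2002, so the next rule applies.
Among Greco and Vasquez, alphabetically by surname: Greco before Vasquez.
Order: Nguyen, Ferreira, Eriksen, Achebe, Marchetti, Greco, Vasquez.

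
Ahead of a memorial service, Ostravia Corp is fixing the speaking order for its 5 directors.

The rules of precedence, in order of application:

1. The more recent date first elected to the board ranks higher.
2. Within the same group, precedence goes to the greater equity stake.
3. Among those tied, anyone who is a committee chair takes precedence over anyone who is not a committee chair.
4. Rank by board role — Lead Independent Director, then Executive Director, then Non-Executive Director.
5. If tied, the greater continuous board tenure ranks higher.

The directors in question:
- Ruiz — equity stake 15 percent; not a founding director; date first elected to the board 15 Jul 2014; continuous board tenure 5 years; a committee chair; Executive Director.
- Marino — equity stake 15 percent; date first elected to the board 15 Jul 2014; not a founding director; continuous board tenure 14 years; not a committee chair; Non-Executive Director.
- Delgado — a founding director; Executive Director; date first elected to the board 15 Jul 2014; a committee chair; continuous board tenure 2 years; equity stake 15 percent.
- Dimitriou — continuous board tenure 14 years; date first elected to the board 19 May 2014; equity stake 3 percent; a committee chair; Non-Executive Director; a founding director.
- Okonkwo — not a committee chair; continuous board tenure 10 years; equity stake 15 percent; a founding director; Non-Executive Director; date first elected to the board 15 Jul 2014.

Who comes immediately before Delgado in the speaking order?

Ruiz

By date first elected to the board (later first): Ruiz, Delgado, Marino and Okonkwo (each 15 Jul 2014); then Dimitriou (19 May 2014).
Ruiz, Delgado, Marino and Okonkwo all have equity stake 15 percent, so the next rule applies.
Among Ruiz, Delgado, Marino and Okonkwo, a committee chair before not a committee chair: Ruiz and Delgado (a committee chair) before Marino and Okonkwo (not a committee chair).
Ruiz and Delgado are each Executive Director, so the next rule applies.
Among Ruiz and Delgado, by continuous board tenure (higher first): Ruiz (5 years) before Delgado (2 years).
Marino and Okonkwo are each Non-Executive Director, so the next rule applies.
Among Marino and Okonkwo, by continuous board tenure (higher first): Marino (14 years) before Okonkwo (10 years).
Order: Ruiz, Delgado, Marino, Okonkwo, Dimitriou.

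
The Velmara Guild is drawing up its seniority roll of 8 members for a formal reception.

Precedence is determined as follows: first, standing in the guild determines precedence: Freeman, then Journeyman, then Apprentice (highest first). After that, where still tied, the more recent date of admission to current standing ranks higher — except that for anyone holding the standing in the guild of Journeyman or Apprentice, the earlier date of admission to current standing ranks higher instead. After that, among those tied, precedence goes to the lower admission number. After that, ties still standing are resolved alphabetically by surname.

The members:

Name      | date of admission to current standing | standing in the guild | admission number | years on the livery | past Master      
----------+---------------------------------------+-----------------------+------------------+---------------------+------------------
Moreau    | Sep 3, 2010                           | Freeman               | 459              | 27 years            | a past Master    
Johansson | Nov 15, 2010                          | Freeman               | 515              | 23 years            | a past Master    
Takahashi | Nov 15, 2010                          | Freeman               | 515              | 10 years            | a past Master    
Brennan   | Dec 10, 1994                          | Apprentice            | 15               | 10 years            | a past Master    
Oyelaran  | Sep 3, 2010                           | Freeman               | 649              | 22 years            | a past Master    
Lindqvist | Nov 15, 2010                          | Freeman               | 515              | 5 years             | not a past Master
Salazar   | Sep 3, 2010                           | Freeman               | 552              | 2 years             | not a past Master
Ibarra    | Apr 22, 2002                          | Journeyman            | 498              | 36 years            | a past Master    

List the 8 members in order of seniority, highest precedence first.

Johansson, Lindqvist, Takahashi, Moreau, Salazar, Oyelaran, Ibarra, Brennan

By standing in the guild: Johansson, Lindqvist, Takahashi, Moreau, Salazar and Oyelaran (Freeman); then Ibarra (Journeyman); then Brennan (Apprentice).
Among Johansson, Lindqvist, Takahashi, Moreau, Salazar and Oyelaran, by date of admission to current standing (later first): Johansson, Lindqvist and Takahashi (Nov 15, 2010) before Moreau, Salazar and Oyelaran (Sep 3, 2010).
Johansson, Lindqvist and Takahashi all have admission number 515, so the next rule applies.
Among Johansson, Lindqvist and Takahashi, alphabetically by surname: Johansson before Lindqvist before Takahashi.
Among Moreau, Salazar and Oyelaran, by admission number (lower first): Moreau (459) before Salazar (552) before Oyelaran (649).
Full order: Johansson, Lindqvist, Takahashi, Moreau, Salazar, Oyelaran, Ibarra, Brennan.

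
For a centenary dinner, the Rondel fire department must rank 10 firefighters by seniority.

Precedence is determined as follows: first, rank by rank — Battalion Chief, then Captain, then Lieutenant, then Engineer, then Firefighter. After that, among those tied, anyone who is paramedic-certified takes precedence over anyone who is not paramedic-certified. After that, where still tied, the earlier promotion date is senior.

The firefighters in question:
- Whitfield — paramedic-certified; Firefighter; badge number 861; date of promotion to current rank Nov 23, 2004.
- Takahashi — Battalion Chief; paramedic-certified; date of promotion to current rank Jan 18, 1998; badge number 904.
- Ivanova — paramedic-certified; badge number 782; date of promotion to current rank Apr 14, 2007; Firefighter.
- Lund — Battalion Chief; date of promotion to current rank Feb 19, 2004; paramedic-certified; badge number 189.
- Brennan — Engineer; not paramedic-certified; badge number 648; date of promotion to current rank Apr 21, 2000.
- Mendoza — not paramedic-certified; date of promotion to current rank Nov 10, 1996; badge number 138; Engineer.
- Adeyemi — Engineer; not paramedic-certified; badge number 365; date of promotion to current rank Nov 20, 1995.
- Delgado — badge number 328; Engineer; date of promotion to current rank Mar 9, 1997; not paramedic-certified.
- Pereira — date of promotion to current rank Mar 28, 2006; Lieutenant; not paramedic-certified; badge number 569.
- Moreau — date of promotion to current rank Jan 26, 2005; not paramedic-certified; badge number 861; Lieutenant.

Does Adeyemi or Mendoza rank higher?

Adeyemi

By rank: Takahashi and Lund (Battalion Chief); then Moreau and Pereira (Lieutenant); then Adeyemi, Mendoza, Delgado and Brennan (Engineer); then Whitfield and Ivanova (Firefighter).
Takahashi and Lund are each paramedic-certified, so the next rule applies.
Among Takahashi and Lund, by date of promotion to current rank (earlier first): Takahashi (Jan 18, 1998) before Lund (Feb 19, 2004).
Moreau and Pereira are each not paramedic-certified, so the next rule applies.
Among Moreau and Pereira, by date of promotion to current rank (earlier first): Moreau (Jan 26, 2005) before Pereira (Mar 28, 2006).
Adeyemi, Mendoza, Delgado and Brennan are each not paramedic-certified, so the next rule applies.
Among Adeyemi, Mendoza, Delgado and Brennan, by date of promotion to current rank (earlier first): Adeyemi (Nov 20, 1995) before Mendoza (Nov 10, 1996) before Delgado (Mar 9, 1997) before Brennan (Apr 21, 2000).
Whitfield and Ivanova are each paramedic-certified, so the next rule applies.
Among Whitfield and Ivanova, by date of promotion to current rank (earlier first): Whitfield (Nov 23, 2004) before Ivanova (Apr 14, 2007).
So Adeyemi takes precedence.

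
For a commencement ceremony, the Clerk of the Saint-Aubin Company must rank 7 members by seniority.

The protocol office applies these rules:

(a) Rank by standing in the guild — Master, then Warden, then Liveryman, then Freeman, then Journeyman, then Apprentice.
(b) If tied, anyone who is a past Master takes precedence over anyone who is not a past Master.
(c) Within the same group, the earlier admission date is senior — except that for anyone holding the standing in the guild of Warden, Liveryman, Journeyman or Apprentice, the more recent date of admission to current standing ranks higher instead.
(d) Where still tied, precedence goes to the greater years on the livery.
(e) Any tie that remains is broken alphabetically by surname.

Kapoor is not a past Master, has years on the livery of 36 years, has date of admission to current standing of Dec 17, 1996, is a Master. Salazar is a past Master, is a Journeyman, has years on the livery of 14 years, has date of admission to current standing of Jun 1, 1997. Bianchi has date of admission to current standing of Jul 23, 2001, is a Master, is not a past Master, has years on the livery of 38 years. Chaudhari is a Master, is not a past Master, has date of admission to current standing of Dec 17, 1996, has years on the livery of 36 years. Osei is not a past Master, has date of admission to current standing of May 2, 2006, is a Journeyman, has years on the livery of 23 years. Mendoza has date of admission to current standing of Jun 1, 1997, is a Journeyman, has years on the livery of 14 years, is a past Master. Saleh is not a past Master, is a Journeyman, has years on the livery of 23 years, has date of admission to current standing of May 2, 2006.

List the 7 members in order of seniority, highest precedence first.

By standing in the guild: Chaudhari, Kapoor and Bianchi (Master); then Mendoza, Salazar, Osei and Saleh (Journeyman).
Chaudhari, Kapoor and Bianchi are each not a past Master, so the next rule applies.
Among Chaudhari, Kapoor and Bianchi, by date of admission to current standing (earlier first): Chaudhari and Kapoor (Dec 17, 1996) before Bianchi (Jul 23, 2001).
Chaudhari and Kapoor both have years on the livery 36 years, so the next rule applies.
Among Chaudhari and Kapoor, alphabetically by surname: Chaudhari before Kapoor.
Among Mendoza, Salazar, Osei and Saleh, a past Master before not a past Master: Mendoza and Salazar (a past Master) before Osei and Saleh (not a past Master).
Mendoza and Salazar both have date of admission to current standing Jun 1, 1997, so the next rule applies.
Mendoza and Salazar both have years on the livery 14 years, so the next rule applies.
Among Mendoza and Salazar, alphabetically by surname: Mendoza before Salazar.
Osei and Saleh both have date of admission to current standing May 2, 2006, so the next rule applies.
Osei and Saleh both have years on the livery 23 years, so the next rule applies.
Among Osei and Saleh, alphabetically by surname: Osei before Saleh.
Full order: Chaudhari, Kapoor, Bianchi, Mendoza, Salazar, Osei, Saleh.

Chaudhari, Kapoor, Bianchi, Mendoza, Salazar, Osei, Saleh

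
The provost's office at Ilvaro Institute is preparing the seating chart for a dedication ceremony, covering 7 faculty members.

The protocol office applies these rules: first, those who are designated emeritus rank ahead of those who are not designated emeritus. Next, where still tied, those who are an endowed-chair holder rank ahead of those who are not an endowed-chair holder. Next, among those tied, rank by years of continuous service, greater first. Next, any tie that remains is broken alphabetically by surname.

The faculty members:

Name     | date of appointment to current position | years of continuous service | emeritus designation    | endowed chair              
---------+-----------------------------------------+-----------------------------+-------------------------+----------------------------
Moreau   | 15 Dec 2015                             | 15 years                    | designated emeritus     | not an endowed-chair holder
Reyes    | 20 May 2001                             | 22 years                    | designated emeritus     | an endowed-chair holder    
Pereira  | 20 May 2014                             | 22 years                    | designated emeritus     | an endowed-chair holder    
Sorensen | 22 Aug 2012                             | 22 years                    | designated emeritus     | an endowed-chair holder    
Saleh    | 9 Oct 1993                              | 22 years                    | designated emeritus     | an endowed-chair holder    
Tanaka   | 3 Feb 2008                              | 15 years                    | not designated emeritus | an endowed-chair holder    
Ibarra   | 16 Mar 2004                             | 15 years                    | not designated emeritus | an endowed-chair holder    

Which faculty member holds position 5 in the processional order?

By the first rule: Pereira, Reyes, Saleh, Sorensen and Moreau (each designated emeritus); then Ibarra and Tanaka (both not designated emeritus).
Among Pereira, Reyes, Saleh, Sorensen and Moreau, an endowed-chair holder before not an endowed-chair holder: Pereira, Reyes, Saleh and Sorensen (an endowed-chair holder) before Moreau (not an endowed-chair holder).
Pereira, Reyes, Saleh and Sorensen all have years of continuous service 22 years, so the next rule applies.
Among Pereira, Reyes, Saleh and Sorensen, alphabetically by surname: Pereira before Reyes before Saleh before Sorensen.
Ibarra and Tanaka are each an endowed-chair holder, so the next rule applies.
Ibarra and Tanaka both have years of continuous service 15 years, so the next rule applies.
Among Ibarra and Tanaka, alphabetically by surname: Ibarra before Tanaka.
Order: Pereira, Reyes, Saleh, Sorensen, Moreau, Ibarra, Tanaka.

Moreau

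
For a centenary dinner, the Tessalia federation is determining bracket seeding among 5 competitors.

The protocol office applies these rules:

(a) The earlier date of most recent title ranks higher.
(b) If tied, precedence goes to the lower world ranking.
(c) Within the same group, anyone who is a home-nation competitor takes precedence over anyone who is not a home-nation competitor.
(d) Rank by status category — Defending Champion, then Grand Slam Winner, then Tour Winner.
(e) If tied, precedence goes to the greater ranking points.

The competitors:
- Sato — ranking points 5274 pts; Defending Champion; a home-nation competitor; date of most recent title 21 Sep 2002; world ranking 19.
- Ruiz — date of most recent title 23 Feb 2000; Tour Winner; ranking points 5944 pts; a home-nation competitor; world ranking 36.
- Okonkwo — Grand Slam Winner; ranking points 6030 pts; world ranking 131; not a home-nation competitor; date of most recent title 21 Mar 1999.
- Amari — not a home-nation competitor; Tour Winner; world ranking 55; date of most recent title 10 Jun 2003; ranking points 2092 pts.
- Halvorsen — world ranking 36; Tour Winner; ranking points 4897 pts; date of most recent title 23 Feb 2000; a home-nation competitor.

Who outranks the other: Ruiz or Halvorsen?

Ruiz

By date of most recent title (earlier first): Okonkwo (21 Mar 1999); then Ruiz and Halvorsen (both 23 Feb 2000); then Sato (21 Sep 2002); then Amari (10 Jun 2003).
Ruiz and Halvorsen both have world ranking 36, so the next rule applies.
Ruiz and Halvorsen are each a home-nation competitor, so the next rule applies.
Ruiz and Halvorsen are each Tour Winner, so the next rule applies.
Among Ruiz and Halvorsen, by ranking points (higher first): Ruiz (5944 pts) before Halvorsen (4897 pts).
So Ruiz takes precedence.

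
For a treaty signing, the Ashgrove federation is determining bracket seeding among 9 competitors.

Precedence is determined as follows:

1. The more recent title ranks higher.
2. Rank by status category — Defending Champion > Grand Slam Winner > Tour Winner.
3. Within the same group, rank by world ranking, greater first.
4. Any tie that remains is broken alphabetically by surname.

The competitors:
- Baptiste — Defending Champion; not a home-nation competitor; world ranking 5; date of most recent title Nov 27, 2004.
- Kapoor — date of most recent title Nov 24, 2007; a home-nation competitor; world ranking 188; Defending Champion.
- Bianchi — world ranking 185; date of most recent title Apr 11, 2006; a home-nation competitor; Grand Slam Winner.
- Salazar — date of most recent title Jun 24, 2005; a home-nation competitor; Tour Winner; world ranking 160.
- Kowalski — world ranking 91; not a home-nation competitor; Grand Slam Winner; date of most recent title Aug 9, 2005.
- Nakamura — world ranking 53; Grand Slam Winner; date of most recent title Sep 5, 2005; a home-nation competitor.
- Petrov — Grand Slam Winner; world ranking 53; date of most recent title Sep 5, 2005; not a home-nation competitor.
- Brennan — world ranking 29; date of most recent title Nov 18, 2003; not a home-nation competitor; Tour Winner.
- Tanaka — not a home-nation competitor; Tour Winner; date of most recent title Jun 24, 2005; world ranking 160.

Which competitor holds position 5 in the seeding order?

By date of most recent title (later first): Kapoor (Nov 24, 2007); then Bianchi (Apr 11, 2006); then Nakamura and Petrov (both Sep 5, 2005); then Kowalski (Aug 9, 2005); then Salazar and Tanaka (both Jun 24, 2005); then Baptiste (Nov 27, 2004); then Brennan (Nov 18, 2003).
Nakamura and Petrov are each Grand Slam Winner, so the next rule applies.
Nakamura and Petrov both have world ranking 53, so the next rule applies.
Among Nakamura and Petrov, alphabetically by surname: Nakamura before Petrov.
Salazar and Tanaka are each Tour Winner, so the next rule applies.
Salazar and Tanaka both have world ranking 160, so the next rule applies.
Among Salazar and Tanaka, alphabetically by surname: Salazar before Tanaka.
Order: Kapoor, Bianchi, Nakamura, Petrov, Kowalski, Salazar, Tanaka, Baptiste, Brennan.

Kowalski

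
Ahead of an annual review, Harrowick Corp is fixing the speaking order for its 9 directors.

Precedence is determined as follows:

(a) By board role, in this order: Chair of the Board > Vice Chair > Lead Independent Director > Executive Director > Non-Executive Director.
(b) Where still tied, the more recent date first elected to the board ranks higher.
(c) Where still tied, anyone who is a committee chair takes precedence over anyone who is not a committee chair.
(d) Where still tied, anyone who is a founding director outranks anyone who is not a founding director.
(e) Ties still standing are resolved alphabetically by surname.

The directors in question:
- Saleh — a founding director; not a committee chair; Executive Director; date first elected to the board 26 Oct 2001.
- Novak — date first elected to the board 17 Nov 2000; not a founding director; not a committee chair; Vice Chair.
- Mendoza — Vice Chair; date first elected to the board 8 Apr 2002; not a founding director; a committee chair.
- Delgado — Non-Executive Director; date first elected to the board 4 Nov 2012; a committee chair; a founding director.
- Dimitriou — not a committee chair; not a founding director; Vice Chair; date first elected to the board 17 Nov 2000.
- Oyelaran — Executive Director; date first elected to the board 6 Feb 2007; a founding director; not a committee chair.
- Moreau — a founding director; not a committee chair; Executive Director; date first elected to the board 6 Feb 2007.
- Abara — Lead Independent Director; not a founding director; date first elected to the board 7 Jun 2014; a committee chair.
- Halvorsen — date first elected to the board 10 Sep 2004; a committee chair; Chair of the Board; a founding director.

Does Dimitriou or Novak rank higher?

Dimitriou

By board role: Halvorsen (Chair of the Board); then Mendoza, Dimitriou and Novak (Vice Chair); then Abara (Lead Independent Director); then Moreau, Oyelaran and Saleh (Executive Director); then Delgado (Non-Executive Director).
Among Mendoza, Dimitriou and Novak, by date first elected to the board (later first): Mendoza (8 Apr 2002) before Dimitriou and Novak (17 Nov 2000).
Dimitriou and Novak are each not a committee chair, so the next rule applies.
Dimitriou and Novak are each not a founding director, so the next rule applies.
Among Dimitriou and Novak, alphabetically by surname: Dimitriou before Novak.
Among Moreau, Oyelaran and Saleh, by date first elected to the board (later first): Moreau and Oyelaran (6 Feb 2007) before Saleh (26 Oct 2001).
Moreau and Oyelaran are each not a committee chair, so the next rule applies.
Moreau and Oyelaran are each a founding director, so the next rule applies.
Among Moreau and Oyelaran, alphabetically by surname: Moreau before Oyelaran.
So Dimitriou takes precedence.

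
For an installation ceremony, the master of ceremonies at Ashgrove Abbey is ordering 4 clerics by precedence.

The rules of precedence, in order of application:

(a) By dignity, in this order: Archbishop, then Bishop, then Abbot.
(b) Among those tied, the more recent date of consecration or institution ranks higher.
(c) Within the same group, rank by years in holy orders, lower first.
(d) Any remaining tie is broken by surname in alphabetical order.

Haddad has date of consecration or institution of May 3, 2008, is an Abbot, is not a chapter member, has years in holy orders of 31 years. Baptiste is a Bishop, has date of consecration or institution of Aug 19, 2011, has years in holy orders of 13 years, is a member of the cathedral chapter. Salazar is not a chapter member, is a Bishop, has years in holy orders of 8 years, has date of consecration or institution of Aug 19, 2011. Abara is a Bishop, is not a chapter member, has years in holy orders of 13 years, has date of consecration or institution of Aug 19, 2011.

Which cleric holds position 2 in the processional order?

By dignity: Salazar, Abara and Baptiste (Bishop); then Haddad (Abbot).
Salazar, Abara and Baptiste all have date of consecration or institution Aug 19, 2011, so the next rule applies.
Among Salazar, Abara and Baptiste, by years in holy orders (lower first): Salazar (8 years) before Abara and Baptiste (13 years).
Among Abara and Baptiste, alphabetically by surname: Abara before Baptiste.
Order: Salazar, Abara, Baptiste, Haddad.

Abara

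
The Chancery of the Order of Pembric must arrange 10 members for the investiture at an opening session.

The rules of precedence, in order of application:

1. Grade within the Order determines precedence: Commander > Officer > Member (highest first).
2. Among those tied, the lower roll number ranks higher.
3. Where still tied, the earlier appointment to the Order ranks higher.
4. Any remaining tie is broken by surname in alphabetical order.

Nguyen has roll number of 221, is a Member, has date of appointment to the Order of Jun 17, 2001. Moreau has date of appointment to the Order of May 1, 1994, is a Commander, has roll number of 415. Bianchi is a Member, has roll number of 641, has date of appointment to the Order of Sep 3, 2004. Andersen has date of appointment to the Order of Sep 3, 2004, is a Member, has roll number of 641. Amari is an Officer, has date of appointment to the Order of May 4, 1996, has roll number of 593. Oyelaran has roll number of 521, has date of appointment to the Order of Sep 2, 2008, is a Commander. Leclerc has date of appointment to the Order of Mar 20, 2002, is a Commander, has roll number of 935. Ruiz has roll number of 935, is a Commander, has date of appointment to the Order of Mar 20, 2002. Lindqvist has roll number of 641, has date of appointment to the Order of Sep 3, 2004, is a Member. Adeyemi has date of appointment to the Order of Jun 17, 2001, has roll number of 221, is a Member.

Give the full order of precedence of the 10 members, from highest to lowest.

Moreau, Oyelaran, Leclerc, Ruiz, Amari, Adeyemi, Nguyen, Andersen, Bianchi, Lindqvist

By grade within the Order: Moreau, Oyelaran, Leclerc and Ruiz (Commander); then Amari (Officer); then Adeyemi, Nguyen, Andersen, Bianchi and Lindqvist (Member).
Among Moreau, Oyelaran, Leclerc and Ruiz, by roll number (lower first): Moreau (415) before Oyelaran (521) before Leclerc and Ruiz (935).
Leclerc and Ruiz both have date of appointment to the Order Mar 20, 2002, so the next rule applies.
Among Leclerc and Ruiz, alphabetically by surname: Leclerc before Ruiz.
Among Adeyemi, Nguyen, Andersen, Bianchi and Lindqvist, by roll number (lower first): Adeyemi and Nguyen (221) before Andersen, Bianchi and Lindqvist (641).
Adeyemi and Nguyen both have date of appointment to the Order Jun 17, 2001, so the next rule applies.
Among Adeyemi and Nguyen, alphabetically by surname: Adeyemi before Nguyen.
Andersen, Bianchi and Lindqvist all have date of appointment to the Order Sep 3, 2004, so the next rule applies.
Among Andersen, Bianchi and Lindqvist, alphabetically by surname: Andersen before Bianchi before Lindqvist.
Full order: Moreau, Oyelaran, Leclerc, Ruiz, Amari, Adeyemi, Nguyen, Andersen, Bianchi, Lindqvist.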